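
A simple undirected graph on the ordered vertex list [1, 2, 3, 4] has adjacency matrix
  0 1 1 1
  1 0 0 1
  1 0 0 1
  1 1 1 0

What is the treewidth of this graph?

A width-2 tree decomposition is:
Bags: B1 = {1, 3, 4}  B2 = {1, 2, 4}
Tree: B1–B2
Each bag holds 3 vertices, so the decomposition has width 2, which upper-bounds the treewidth. On the other hand G contains the 3-clique {1, 2, 4}. A clique must lie in a single bag of any decomposition, so no decomposition can have width below 2. Therefore the treewidth is 2.

2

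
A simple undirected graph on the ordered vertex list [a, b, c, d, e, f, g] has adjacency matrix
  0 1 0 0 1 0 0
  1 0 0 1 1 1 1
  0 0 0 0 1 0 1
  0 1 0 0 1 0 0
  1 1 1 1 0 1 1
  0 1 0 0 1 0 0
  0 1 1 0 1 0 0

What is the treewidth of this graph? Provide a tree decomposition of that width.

The largest bag has 3 vertices, giving width 2; this decomposition certifies tw(G) ≤ 2. On the other hand G contains the 3-clique {c, e, g}. A clique must lie in a single bag of any decomposition, so no decomposition can have width below 2. Hence tw(G) = 2 exactly.

Treewidth 2.
Bags: B1 = {b, e, f}  B2 = {b, d, e}  B3 = {b, e, g}  B4 = {c, e, g}  B5 = {a, b, e}
Tree: B1–B2, B1–B3, B3–B4, B1–B5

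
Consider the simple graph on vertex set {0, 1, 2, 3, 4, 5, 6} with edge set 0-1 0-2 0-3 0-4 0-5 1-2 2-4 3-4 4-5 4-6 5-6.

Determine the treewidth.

2

A width-2 tree decomposition is:
Bags: B1 = {0, 3, 4}  B2 = {0, 2, 4}  B3 = {0, 4, 5}  B4 = {4, 5, 6}  B5 = {0, 1, 2}
Tree: B1–B2, B1–B3, B3–B4, B2–B5
The largest bag has 3 vertices, giving width 2; this decomposition certifies tw(G) ≤ 2. On the other hand G contains the 3-clique {0, 1, 2}. A clique must lie in a single bag of any decomposition, so no decomposition can have width below 2. Combining the bounds, tw(G) = 2.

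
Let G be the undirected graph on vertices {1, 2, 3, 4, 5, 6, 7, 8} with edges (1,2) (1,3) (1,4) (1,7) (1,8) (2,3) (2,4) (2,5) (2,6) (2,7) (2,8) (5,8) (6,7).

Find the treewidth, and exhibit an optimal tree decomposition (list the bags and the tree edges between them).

Treewidth 2.
One such decomposition:
Bags: B1 = {1, 2, 7}  B2 = {1, 2, 8}  B3 = {2, 6, 7}  B4 = {2, 5, 8}  B5 = {1, 2, 3}  B6 = {1, 2, 4}
Tree: B1–B2, B1–B3, B2–B4, B2–B5, B1–B6

Each bag holds 3 vertices, so the decomposition has width 2, which upper-bounds the treewidth. For the lower bound, the 3 vertices {1, 2, 8} are pairwise adjacent, and any tree decomposition puts a clique entirely inside one bag — forcing width ≥ 2. Therefore the treewidth is 2.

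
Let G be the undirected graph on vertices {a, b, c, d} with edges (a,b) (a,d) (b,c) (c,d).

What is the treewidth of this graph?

A width-2 tree decomposition is:
Bags: B1 = {a, b, c}  B2 = {a, c, d}
Tree: B1–B2
Every bag has size at most 3, so the width is 3 − 1 = 2 and tw(G) ≤ 2. For the lower bound, G contains the cycle c–b–a–d–c, so G is not a forest; only forests have treewidth ≤ 1, hence tw(G) ≥ 2. Hence tw(G) = 2 exactly.

2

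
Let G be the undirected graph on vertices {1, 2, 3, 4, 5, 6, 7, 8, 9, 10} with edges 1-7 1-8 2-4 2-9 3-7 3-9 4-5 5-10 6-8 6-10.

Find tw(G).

A width-2 tree decomposition is:
Bags: B1 = {1, 3, 7}  B2 = {1, 3, 9}  B3 = {1, 2, 9}  B4 = {1, 2, 4}  B5 = {1, 4, 5}  B6 = {1, 5, 10}  B7 = {1, 6, 10}  B8 = {1, 6, 8}
Tree: B1–B2, B2–B3, B3–B4, B4–B5, B5–B6, B6–B7, B7–B8
Each bag holds 3 vertices, so the decomposition has width 2, which upper-bounds the treewidth. Since 1–7–3–9–2–4–5–10–6–8–1 is a cycle in G, G is not acyclic. Forests are exactly the graphs of treewidth ≤ 1, so tw(G) ≥ 2. Therefore the treewidth is 2.

2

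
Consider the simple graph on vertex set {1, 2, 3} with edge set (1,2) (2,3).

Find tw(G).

A width-1 tree decomposition is:
Bags: B1 = {2, 3}  B2 = {1, 2}
Tree: B1–B2
Each bag holds 2 vertices, so the decomposition has width 1, which upper-bounds the treewidth. Any graph with an edge has treewidth ≥ 1, and G has the edge 2–3. Therefore the treewidth is 1.

1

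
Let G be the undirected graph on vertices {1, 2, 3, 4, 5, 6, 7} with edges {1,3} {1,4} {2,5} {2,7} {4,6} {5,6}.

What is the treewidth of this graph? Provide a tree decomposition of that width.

Treewidth 1.
Bags: B1 = {2, 7}  B2 = {2, 5}  B3 = {5, 6}  B4 = {4, 6}  B5 = {1, 4}  B6 = {1, 3}
Tree: B1–B2, B2–B3, B3–B4, B4–B5, B5–B6

Every bag has size at most 2, so the width is 2 − 1 = 1 and tw(G) ≤ 1. Any graph with an edge has treewidth ≥ 1, and G has the edge 7–2. Therefore the treewidth is 1.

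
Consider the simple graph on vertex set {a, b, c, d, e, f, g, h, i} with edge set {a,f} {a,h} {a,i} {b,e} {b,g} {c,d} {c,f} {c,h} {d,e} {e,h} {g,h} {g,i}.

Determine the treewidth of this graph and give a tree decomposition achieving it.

The largest bag has 4 vertices, giving width 3; this decomposition certifies tw(G) ≤ 3. For the lower bound: the 4 vertex sets {c,d,f}, {e}, {h}, {a,b,g,i} are disjoint, each induces a connected subgraph, and every pair is joined by at least one edge of G. Contracting each set to a single vertex therefore yields K_{4} as a minor, and since treewidth is minor-monotone, tw(G) ≥ tw(K_{4}) = 3. Therefore the treewidth is 3.

Treewidth 3.
One optimal decomposition is:
Bags: B1 = {c, d, e, f}  B2 = {c, e, f, h}  B3 = {a, e, f, h}  B4 = {a, b, e, h}  B5 = {a, b, g, h}  B6 = {a, b, g, i}
Tree: B1–B2, B2–B3, B3–B4, B4–B5, B5–B6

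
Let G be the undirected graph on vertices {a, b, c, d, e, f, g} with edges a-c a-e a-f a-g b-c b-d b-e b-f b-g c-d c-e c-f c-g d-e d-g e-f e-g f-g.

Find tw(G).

A width-4 tree decomposition is:
Bags: B1 = {a, c, e, f, g}  B2 = {b, c, e, f, g}  B3 = {b, c, d, e, g}
Tree: B1–B2, B2–B3
The largest bag has 5 vertices, giving width 4; this decomposition certifies tw(G) ≤ 4. For the lower bound, the 5 vertices {b, c, d, e, g} are pairwise adjacent, and any tree decomposition puts a clique entirely inside one bag — forcing width ≥ 4. Hence tw(G) = 4 exactly.

4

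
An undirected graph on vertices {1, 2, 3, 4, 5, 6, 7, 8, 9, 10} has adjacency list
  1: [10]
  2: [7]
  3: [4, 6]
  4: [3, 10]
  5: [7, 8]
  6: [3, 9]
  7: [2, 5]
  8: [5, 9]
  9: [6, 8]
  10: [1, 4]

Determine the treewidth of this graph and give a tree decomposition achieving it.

Each bag holds 2 vertices, so the decomposition has width 1, which upper-bounds the treewidth. Since G has at least one edge (e.g. 2–7), it is not an edgeless graph, so tw(G) ≥ 1. Hence tw(G) = 1 exactly.

Treewidth 1.
One optimal decomposition is:
Bags: B1 = {2, 7}  B2 = {5, 7}  B3 = {5, 8}  B4 = {8, 9}  B5 = {6, 9}  B6 = {3, 6}  B7 = {3, 4}  B8 = {4, 10}  B9 = {1, 10}
Tree: B1–B2, B2–B3, B3–B4, B4–B5, B5–B6, B6–B7, B7–B8, B8–B9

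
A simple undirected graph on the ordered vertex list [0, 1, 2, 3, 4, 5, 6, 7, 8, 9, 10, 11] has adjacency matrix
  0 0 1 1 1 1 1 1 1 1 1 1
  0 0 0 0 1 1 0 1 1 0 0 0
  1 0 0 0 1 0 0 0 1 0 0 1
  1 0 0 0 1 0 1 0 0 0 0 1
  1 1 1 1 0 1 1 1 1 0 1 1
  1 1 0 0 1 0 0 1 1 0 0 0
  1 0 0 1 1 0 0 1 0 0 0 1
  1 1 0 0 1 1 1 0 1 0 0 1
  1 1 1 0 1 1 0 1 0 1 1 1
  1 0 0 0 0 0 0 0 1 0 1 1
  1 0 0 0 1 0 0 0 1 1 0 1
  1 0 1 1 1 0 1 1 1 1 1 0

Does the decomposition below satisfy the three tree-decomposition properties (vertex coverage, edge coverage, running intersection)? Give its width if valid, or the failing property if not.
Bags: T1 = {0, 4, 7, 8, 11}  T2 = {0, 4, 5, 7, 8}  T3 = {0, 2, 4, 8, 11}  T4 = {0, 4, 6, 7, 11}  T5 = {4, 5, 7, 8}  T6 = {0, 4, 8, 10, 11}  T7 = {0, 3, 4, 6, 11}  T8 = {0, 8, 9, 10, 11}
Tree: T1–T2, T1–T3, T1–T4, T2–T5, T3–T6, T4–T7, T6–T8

No — vertex 1 appears in no bag.

A tree decomposition must satisfy three properties: every vertex lies in some bag; for every edge, both endpoints lie together in some bag; and for every vertex, the bags containing it form a connected subtree. Here vertex 1 appears in no bag, so the decomposition is invalid.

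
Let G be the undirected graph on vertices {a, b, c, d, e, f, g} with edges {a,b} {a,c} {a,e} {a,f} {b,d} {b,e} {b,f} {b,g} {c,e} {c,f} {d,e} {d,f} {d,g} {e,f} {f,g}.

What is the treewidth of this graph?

A width-3 tree decomposition is:
Bags: B1 = {a, b, e, f}  B2 = {b, d, e, f}  B3 = {a, c, e, f}  B4 = {b, d, f, g}
Tree: B1–B2, B1–B3, B2–B4
Each bag holds 4 vertices, so the decomposition has width 3, which upper-bounds the treewidth. Conversely, {a, c, e, f} is a clique of size 4, and the vertices of any clique must share a bag in every tree decomposition; so some bag has ≥ 4 vertices and tw(G) ≥ 3. Combining the bounds, tw(G) = 3.

3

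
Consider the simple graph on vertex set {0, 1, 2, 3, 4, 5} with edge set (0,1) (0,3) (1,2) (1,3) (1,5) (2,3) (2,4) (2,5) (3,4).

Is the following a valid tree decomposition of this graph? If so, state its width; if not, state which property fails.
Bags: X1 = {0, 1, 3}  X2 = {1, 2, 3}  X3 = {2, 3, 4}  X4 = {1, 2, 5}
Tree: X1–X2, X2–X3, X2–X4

Yes; width 2.

Checking the three conditions: (i) the bags cover all of {0, 1, 2, 3, 4, 5}; (ii) for each edge, some bag contains both endpoints; (iii) the bags containing any fixed vertex form a subtree. All hold, so the decomposition is valid with width 3 − 1 = 2.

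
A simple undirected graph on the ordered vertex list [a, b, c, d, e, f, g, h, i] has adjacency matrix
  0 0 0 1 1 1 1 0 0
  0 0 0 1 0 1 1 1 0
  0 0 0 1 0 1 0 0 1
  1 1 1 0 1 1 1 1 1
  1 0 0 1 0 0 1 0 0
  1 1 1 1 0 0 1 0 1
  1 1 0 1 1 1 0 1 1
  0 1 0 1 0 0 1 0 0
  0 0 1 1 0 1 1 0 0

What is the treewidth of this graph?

A width-3 tree decomposition is:
Bags: B1 = {d, f, g, i}  B2 = {a, d, f, g}  B3 = {a, d, e, g}  B4 = {c, d, f, i}  B5 = {b, d, f, g}  B6 = {b, d, g, h}
Tree: B1–B2, B2–B3, B1–B4, B2–B5, B5–B6
Every bag has size at most 4, so the width is 4 − 1 = 3 and tw(G) ≤ 3. Conversely, {a, d, e, g} is a clique of size 4, and the vertices of any clique must share a bag in every tree decomposition; so some bag has ≥ 4 vertices and tw(G) ≥ 3. The upper and lower bounds meet at 3, so that is the treewidth.

3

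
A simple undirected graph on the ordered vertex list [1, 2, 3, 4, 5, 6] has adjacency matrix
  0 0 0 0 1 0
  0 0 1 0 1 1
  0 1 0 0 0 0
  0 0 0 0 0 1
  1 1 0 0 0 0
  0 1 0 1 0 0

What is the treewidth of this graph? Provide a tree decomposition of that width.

Treewidth 1.
One optimal decomposition is:
Bags: B1 = {2, 5}  B2 = {2, 3}  B3 = {2, 6}  B4 = {4, 6}  B5 = {1, 5}
Tree: B1–B2, B2–B3, B3–B4, B1–B5

Every bag has size at most 2, so the width is 2 − 1 = 1 and tw(G) ≤ 1. G has an edge, so its treewidth is at least 1. Combining the bounds, tw(G) = 1.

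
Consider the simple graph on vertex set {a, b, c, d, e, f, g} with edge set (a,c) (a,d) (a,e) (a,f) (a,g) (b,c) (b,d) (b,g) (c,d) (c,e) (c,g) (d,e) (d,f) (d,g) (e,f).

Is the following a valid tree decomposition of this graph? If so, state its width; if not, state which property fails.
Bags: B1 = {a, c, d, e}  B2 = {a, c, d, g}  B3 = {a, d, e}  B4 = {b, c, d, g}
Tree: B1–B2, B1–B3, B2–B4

No — vertex f appears in no bag.

A tree decomposition must satisfy three properties: every vertex lies in some bag; for every edge, both endpoints lie together in some bag; and for every vertex, the bags containing it form a connected subtree. Here vertex f appears in no bag, so the decomposition is invalid.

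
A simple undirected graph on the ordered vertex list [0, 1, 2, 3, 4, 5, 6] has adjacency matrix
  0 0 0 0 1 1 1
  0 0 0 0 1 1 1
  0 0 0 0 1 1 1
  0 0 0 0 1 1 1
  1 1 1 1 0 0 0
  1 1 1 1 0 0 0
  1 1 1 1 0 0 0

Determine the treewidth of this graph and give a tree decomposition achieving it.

The largest bag has 4 vertices, giving width 3; this decomposition certifies tw(G) ≤ 3. For the lower bound: the 4 vertex sets {3,6}, {1,5}, {4}, {2} are disjoint, each induces a connected subgraph, and every pair is joined by at least one edge of G. Contracting each set to a single vertex therefore yields K_{4} as a minor, and since treewidth is minor-monotone, tw(G) ≥ tw(K_{4}) = 3. Therefore the treewidth is 3.

Treewidth 3.
One such decomposition:
Bags: B1 = {3, 4, 5, 6}  B2 = {1, 4, 5, 6}  B3 = {2, 4, 5, 6}  B4 = {0, 4, 5, 6}
Tree: B1–B2, B2–B3, B3–B4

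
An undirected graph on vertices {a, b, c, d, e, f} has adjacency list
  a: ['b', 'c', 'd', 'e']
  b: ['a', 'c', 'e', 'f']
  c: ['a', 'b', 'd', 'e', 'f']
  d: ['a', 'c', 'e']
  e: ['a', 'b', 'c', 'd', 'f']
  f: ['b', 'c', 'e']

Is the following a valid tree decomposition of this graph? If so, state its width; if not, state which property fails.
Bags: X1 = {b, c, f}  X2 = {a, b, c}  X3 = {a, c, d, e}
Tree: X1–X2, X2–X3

A tree decomposition must satisfy three properties: every vertex lies in some bag; for every edge, both endpoints lie together in some bag; and for every vertex, the bags containing it form a connected subtree. Here edge (e,b) lies in no bag, so the decomposition is invalid.

No — edge (e,b) lies in no bag.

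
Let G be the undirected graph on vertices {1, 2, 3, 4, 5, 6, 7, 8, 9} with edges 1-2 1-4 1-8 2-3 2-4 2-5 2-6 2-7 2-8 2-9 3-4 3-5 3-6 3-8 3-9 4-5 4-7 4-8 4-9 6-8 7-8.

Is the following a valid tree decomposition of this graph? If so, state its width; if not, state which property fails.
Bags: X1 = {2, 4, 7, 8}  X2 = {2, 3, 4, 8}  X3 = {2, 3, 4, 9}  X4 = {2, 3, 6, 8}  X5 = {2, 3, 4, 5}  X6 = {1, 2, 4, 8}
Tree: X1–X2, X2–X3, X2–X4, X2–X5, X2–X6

Yes; width 3.

Checking the three conditions: (i) the bags cover all of {1, 2, 3, 4, 5, 6, 7, 8, 9}; (ii) for each edge, some bag contains both endpoints; (iii) the bags containing any fixed vertex form a subtree. All hold, so the decomposition is valid with width 4 − 1 = 3.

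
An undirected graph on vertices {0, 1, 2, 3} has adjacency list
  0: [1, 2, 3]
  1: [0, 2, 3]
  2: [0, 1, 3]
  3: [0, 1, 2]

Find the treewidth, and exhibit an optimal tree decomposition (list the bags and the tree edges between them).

With just one bag of size 4, the width is 4 − 1 = 3, so tw(G) ≤ 3. On the other hand G contains the 4-clique {0, 1, 2, 3}. A clique must lie in a single bag of any decomposition, so no decomposition can have width below 3. Combining the bounds, tw(G) = 3.

Treewidth 3.
Bags: B1 = {0, 1, 2, 3}
Tree: (single bag)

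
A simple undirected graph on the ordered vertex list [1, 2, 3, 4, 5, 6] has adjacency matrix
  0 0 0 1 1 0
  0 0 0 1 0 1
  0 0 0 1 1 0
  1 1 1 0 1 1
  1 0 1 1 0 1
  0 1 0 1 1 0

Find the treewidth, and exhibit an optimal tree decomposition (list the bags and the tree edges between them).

Each bag holds 3 vertices, so the decomposition has width 2, which upper-bounds the treewidth. For the lower bound, the 3 vertices {2, 4, 6} are pairwise adjacent, and any tree decomposition puts a clique entirely inside one bag — forcing width ≥ 2. Combining the bounds, tw(G) = 2.

Treewidth 2.
Bags: B1 = {3, 4, 5}  B2 = {1, 4, 5}  B3 = {4, 5, 6}  B4 = {2, 4, 6}
Tree: B1–B2, B1–B3, B3–B4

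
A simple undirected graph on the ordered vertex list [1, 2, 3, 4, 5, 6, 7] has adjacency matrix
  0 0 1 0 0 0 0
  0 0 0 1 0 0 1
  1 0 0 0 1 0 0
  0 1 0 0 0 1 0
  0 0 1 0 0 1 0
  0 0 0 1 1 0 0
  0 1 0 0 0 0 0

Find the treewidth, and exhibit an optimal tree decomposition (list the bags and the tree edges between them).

Treewidth 1.
One optimal decomposition is:
Bags: B1 = {2, 7}  B2 = {2, 4}  B3 = {4, 6}  B4 = {5, 6}  B5 = {3, 5}  B6 = {1, 3}
Tree: B1–B2, B2–B3, B3–B4, B4–B5, B5–B6

Every bag has size at most 2, so the width is 2 − 1 = 1 and tw(G) ≤ 1. G has an edge, so its treewidth is at least 1. Therefore the treewidth is 1.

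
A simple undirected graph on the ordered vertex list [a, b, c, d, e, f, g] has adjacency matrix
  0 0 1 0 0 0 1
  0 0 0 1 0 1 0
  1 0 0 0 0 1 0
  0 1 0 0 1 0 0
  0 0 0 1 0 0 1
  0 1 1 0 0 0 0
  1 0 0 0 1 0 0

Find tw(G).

2

A width-2 tree decomposition is:
Bags: B1 = {b, d, e}  B2 = {b, e, f}  B3 = {c, e, f}  B4 = {a, c, e}  B5 = {a, e, g}
Tree: B1–B2, B2–B3, B3–B4, B4–B5
Every bag has size at most 3, so the width is 3 − 1 = 2 and tw(G) ≤ 2. For the lower bound, G contains the cycle e–d–b–f–c–a–g–e, so G is not a forest; only forests have treewidth ≤ 1, hence tw(G) ≥ 2. Hence tw(G) = 2 exactly.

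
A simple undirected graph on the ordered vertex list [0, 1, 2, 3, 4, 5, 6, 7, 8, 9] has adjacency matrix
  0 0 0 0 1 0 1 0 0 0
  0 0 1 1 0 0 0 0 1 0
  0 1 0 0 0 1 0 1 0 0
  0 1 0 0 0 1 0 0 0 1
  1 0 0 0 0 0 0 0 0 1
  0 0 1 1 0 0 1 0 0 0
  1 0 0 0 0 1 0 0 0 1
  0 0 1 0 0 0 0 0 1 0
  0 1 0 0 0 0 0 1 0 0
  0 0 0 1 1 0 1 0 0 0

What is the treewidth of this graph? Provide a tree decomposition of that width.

Treewidth 2.
One such decomposition:
Bags: B1 = {0, 4, 9}  B2 = {0, 6, 9}  B3 = {3, 6, 9}  B4 = {3, 5, 6}  B5 = {1, 3, 5}  B6 = {1, 2, 5}  B7 = {1, 2, 8}  B8 = {2, 7, 8}
Tree: B1–B2, B2–B3, B3–B4, B4–B5, B5–B6, B6–B7, B7–B8

Each bag holds 3 vertices, so the decomposition has width 2, which upper-bounds the treewidth. For the lower bound, G contains the cycle 4–0–6–9–4, so G is not a forest; only forests have treewidth ≤ 1, hence tw(G) ≥ 2. The upper and lower bounds meet at 2, so that is the treewidth.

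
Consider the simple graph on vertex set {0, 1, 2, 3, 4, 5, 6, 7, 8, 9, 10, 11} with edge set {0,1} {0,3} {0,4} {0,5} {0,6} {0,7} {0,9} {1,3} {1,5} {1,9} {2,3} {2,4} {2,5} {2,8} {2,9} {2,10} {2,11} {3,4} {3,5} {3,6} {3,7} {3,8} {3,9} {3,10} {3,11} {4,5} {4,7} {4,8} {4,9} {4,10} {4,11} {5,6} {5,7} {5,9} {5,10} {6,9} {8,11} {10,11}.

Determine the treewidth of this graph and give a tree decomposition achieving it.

Treewidth 4.
One such decomposition:
Bags: B1 = {2, 3, 4, 5, 9}  B2 = {0, 3, 4, 5, 9}  B3 = {0, 1, 3, 5, 9}  B4 = {2, 3, 4, 5, 10}  B5 = {0, 3, 5, 6, 9}  B6 = {0, 3, 4, 5, 7}  B7 = {2, 3, 4, 10, 11}  B8 = {2, 3, 4, 8, 11}
Tree: B1–B2, B2–B3, B1–B4, B3–B5, B2–B6, B4–B7, B7–B8

Each bag holds 5 vertices, so the decomposition has width 4, which upper-bounds the treewidth. On the other hand G contains the 5-clique {0, 1, 3, 5, 9}. A clique must lie in a single bag of any decomposition, so no decomposition can have width below 4. Therefore the treewidth is 4.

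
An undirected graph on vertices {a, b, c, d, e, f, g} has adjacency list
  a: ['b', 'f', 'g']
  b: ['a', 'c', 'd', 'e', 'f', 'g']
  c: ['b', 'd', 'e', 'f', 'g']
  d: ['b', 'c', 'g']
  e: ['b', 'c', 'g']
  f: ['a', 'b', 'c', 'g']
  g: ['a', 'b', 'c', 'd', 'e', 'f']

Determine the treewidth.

A width-3 tree decomposition is:
Bags: B1 = {b, c, f, g}  B2 = {b, c, e, g}  B3 = {a, b, f, g}  B4 = {b, c, d, g}
Tree: B1–B2, B1–B3, B1–B4
Each bag holds 4 vertices, so the decomposition has width 3, which upper-bounds the treewidth. Conversely, {b, c, d, g} is a clique of size 4, and the vertices of any clique must share a bag in every tree decomposition; so some bag has ≥ 4 vertices and tw(G) ≥ 3. Combining the bounds, tw(G) = 3.

3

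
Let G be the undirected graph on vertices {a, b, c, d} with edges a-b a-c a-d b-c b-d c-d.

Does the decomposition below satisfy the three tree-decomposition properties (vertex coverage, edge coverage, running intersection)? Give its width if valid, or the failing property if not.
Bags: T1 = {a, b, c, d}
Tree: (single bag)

Vertex coverage: the bags together contain {a, b, c, d}, the full vertex set. Edge coverage: each edge of G has both endpoints in at least one bag. Running intersection: for every vertex, the bags containing it form a connected subtree. All three properties hold, so this is a valid tree decomposition of width max|bag| − 1 = 3, and hence tw(G) ≤ 3.

Yes; width 3.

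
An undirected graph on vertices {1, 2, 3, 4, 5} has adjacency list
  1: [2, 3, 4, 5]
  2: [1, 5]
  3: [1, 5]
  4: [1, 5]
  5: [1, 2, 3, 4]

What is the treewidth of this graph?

2

A width-2 tree decomposition is:
Bags: B1 = {1, 4, 5}  B2 = {1, 2, 5}  B3 = {1, 3, 5}
Tree: B1–B2, B1–B3
Every bag has size at most 3, so the width is 3 − 1 = 2 and tw(G) ≤ 2. On the other hand G contains the 3-clique {1, 2, 5}. A clique must lie in a single bag of any decomposition, so no decomposition can have width below 2. Therefore the treewidth is 2.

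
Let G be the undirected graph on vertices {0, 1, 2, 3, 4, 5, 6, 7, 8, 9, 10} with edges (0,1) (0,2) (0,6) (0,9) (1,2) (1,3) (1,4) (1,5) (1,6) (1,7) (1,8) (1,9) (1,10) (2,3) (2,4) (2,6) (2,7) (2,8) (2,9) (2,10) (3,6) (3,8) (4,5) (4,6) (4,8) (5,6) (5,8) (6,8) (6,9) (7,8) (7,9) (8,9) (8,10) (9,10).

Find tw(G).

A width-4 tree decomposition is:
Bags: B1 = {1, 2, 4, 6, 8}  B2 = {1, 2, 3, 6, 8}  B3 = {1, 2, 6, 8, 9}  B4 = {1, 4, 5, 6, 8}  B5 = {1, 2, 8, 9, 10}  B6 = {0, 1, 2, 6, 9}  B7 = {1, 2, 7, 8, 9}
Tree: B1–B2, B1–B3, B1–B4, B3–B5, B3–B6, B5–B7
Each bag holds 5 vertices, so the decomposition has width 4, which upper-bounds the treewidth. For the lower bound, the 5 vertices {0, 1, 2, 6, 9} are pairwise adjacent, and any tree decomposition puts a clique entirely inside one bag — forcing width ≥ 4. Therefore the treewidth is 4.

4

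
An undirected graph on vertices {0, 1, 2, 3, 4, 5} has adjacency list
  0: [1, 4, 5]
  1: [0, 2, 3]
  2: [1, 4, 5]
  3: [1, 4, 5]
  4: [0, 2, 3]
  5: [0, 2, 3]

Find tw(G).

3

A width-3 tree decomposition is:
Bags: B1 = {1, 2, 4, 5}  B2 = {0, 1, 4, 5}  B3 = {1, 3, 4, 5}
Tree: B1–B2, B2–B3
Each bag holds 4 vertices, so the decomposition has width 3, which upper-bounds the treewidth. For the lower bound: the 4 vertex sets {2,5}, {0,1}, {4}, {3} are disjoint, each induces a connected subgraph, and every pair is joined by at least one edge of G. Contracting each set to a single vertex therefore yields K_{4} as a minor, and since treewidth is minor-monotone, tw(G) ≥ tw(K_{4}) = 3. Combining the bounds, tw(G) = 3.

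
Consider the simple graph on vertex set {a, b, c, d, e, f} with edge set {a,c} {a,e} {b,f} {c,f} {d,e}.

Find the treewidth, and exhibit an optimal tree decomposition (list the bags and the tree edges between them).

Every bag has size at most 2, so the width is 2 − 1 = 1 and tw(G) ≤ 1. Any graph with an edge has treewidth ≥ 1, and G has the edge b–f. Combining the bounds, tw(G) = 1.

Treewidth 1.
Bags: B1 = {b, f}  B2 = {c, f}  B3 = {a, c}  B4 = {a, e}  B5 = {d, e}
Tree: B1–B2, B2–B3, B3–B4, B4–B5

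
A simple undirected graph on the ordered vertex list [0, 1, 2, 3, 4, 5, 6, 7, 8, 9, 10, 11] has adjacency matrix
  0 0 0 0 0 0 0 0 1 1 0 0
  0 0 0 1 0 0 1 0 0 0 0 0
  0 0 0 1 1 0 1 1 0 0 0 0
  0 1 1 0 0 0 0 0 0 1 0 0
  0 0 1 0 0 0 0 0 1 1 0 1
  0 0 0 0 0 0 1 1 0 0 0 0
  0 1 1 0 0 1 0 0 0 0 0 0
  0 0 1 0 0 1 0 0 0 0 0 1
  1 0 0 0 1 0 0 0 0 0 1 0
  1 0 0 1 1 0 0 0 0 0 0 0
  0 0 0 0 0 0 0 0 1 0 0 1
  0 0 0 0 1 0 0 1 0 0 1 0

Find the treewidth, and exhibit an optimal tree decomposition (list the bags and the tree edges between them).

Each bag holds 4 vertices, so the decomposition has width 3, which upper-bounds the treewidth. For the lower bound: the 4 vertex sets {0,8,10}, {11}, {4}, {2,3,7,9} are disjoint, each induces a connected subgraph, and every pair is joined by at least one edge of G. Contracting each set to a single vertex therefore yields K_{4} as a minor, and since treewidth is minor-monotone, tw(G) ≥ tw(K_{4}) = 3. Therefore the treewidth is 3.

Treewidth 3.
One optimal decomposition is:
Bags: B1 = {0, 8, 10, 11}  B2 = {0, 4, 8, 11}  B3 = {0, 4, 9, 11}  B4 = {4, 7, 9, 11}  B5 = {2, 4, 7, 9}  B6 = {2, 3, 7, 9}  B7 = {2, 3, 5, 7}  B8 = {2, 3, 5, 6}  B9 = {1, 3, 5, 6}
Tree: B1–B2, B2–B3, B3–B4, B4–B5, B5–B6, B6–B7, B7–B8, B8–B9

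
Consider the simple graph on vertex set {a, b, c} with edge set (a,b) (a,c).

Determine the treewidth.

A width-1 tree decomposition is:
Bags: B1 = {a, b}  B2 = {a, c}
Tree: B1–B2
Each bag holds 2 vertices, so the decomposition has width 1, which upper-bounds the treewidth. Since G has at least one edge (e.g. a–b), it is not an edgeless graph, so tw(G) ≥ 1. The upper and lower bounds meet at 1, so that is the treewidth.

1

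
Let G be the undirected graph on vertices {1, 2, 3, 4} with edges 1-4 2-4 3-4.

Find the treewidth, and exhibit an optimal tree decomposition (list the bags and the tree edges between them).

Treewidth 1.
Bags: B1 = {1, 4}  B2 = {2, 4}  B3 = {3, 4}
Tree: B1–B2, B1–B3

Each bag holds 2 vertices, so the decomposition has width 1, which upper-bounds the treewidth. Any graph with an edge has treewidth ≥ 1, and G has the edge 4–1. Hence tw(G) = 1 exactly.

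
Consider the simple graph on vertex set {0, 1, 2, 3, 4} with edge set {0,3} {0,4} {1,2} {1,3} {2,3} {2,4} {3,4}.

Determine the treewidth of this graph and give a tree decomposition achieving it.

Treewidth 2.
Bags: B1 = {2, 3, 4}  B2 = {1, 2, 3}  B3 = {0, 3, 4}
Tree: B1–B2, B1–B3

The largest bag has 3 vertices, giving width 2; this decomposition certifies tw(G) ≤ 2. For the lower bound, the 3 vertices {0, 3, 4} are pairwise adjacent, and any tree decomposition puts a clique entirely inside one bag — forcing width ≥ 2. Therefore the treewidth is 2.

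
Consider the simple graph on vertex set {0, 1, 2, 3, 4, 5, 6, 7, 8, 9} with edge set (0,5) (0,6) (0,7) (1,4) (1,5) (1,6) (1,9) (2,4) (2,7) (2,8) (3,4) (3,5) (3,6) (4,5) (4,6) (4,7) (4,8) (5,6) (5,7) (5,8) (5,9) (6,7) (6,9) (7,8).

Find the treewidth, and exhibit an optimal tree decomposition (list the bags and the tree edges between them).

Treewidth 3.
One optimal decomposition is:
Bags: B1 = {0, 5, 6, 7}  B2 = {4, 5, 6, 7}  B3 = {1, 4, 5, 6}  B4 = {1, 5, 6, 9}  B5 = {4, 5, 7, 8}  B6 = {3, 4, 5, 6}  B7 = {2, 4, 7, 8}
Tree: B1–B2, B2–B3, B3–B4, B2–B5, B2–B6, B5–B7

Each bag holds 4 vertices, so the decomposition has width 3, which upper-bounds the treewidth. On the other hand G contains the 4-clique {2, 4, 7, 8}. A clique must lie in a single bag of any decomposition, so no decomposition can have width below 3. Hence tw(G) = 3 exactly.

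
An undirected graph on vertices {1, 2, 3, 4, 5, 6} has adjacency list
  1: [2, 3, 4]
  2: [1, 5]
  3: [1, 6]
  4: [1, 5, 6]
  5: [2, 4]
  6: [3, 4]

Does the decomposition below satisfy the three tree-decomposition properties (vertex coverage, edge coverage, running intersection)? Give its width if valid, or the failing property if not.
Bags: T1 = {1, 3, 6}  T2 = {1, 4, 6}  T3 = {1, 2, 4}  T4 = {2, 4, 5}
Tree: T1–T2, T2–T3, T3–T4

Vertex coverage: the bags together contain {1, 2, 3, 4, 5, 6}, the full vertex set. Edge coverage: each edge of G has both endpoints in at least one bag. Running intersection: for every vertex, the bags containing it form a connected subtree. All three properties hold, so this is a valid tree decomposition of width max|bag| − 1 = 2, and hence tw(G) ≤ 2.

Yes; width 2.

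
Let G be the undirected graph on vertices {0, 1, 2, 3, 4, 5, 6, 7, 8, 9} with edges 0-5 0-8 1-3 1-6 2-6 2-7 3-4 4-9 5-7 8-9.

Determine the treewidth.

2

A width-2 tree decomposition is:
Bags: B1 = {4, 8, 9}  B2 = {3, 4, 8}  B3 = {1, 3, 8}  B4 = {1, 6, 8}  B5 = {2, 6, 8}  B6 = {2, 7, 8}  B7 = {5, 7, 8}  B8 = {0, 5, 8}
Tree: B1–B2, B2–B3, B3–B4, B4–B5, B5–B6, B6–B7, B7–B8
Each bag holds 3 vertices, so the decomposition has width 2, which upper-bounds the treewidth. For the lower bound, G contains the cycle 8–9–4–3–1–6–2–7–5–0–8, so G is not a forest; only forests have treewidth ≤ 1, hence tw(G) ≥ 2. The upper and lower bounds meet at 2, so that is the treewidth.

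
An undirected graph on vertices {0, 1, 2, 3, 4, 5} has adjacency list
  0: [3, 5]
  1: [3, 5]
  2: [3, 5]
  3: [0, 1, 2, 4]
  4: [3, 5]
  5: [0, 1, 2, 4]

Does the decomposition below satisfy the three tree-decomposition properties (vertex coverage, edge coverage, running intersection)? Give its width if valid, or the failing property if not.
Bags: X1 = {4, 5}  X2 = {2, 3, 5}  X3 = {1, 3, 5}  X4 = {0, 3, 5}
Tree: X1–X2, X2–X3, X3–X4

No — edge (3,4) lies in no bag.

A tree decomposition must satisfy three properties: every vertex lies in some bag; for every edge, both endpoints lie together in some bag; and for every vertex, the bags containing it form a connected subtree. Here edge (3,4) lies in no bag, so the decomposition is invalid.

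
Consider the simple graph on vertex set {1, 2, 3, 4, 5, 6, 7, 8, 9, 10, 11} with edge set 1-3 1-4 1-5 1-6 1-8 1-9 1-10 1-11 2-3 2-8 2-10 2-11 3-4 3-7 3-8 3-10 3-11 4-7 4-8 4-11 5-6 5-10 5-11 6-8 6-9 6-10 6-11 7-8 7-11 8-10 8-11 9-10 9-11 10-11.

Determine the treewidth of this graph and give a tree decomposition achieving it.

Treewidth 4.
Bags: B1 = {1, 3, 8, 10, 11}  B2 = {1, 6, 8, 10, 11}  B3 = {1, 5, 6, 10, 11}  B4 = {2, 3, 8, 10, 11}  B5 = {1, 6, 9, 10, 11}  B6 = {1, 3, 4, 8, 11}  B7 = {3, 4, 7, 8, 11}
Tree: B1–B2, B2–B3, B1–B4, B2–B5, B1–B6, B6–B7

Every bag has size at most 5, so the width is 5 − 1 = 4 and tw(G) ≤ 4. On the other hand G contains the 5-clique {1, 3, 8, 10, 11}. A clique must lie in a single bag of any decomposition, so no decomposition can have width below 4. The upper and lower bounds meet at 4, so that is the treewidth.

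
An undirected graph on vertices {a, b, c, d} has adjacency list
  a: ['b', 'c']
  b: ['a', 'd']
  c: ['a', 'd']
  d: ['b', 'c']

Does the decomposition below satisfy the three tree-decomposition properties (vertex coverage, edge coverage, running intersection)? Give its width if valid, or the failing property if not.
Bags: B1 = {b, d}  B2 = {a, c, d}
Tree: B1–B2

No — edge (a,b) lies in no bag.

A tree decomposition must satisfy three properties: every vertex lies in some bag; for every edge, both endpoints lie together in some bag; and for every vertex, the bags containing it form a connected subtree. Here edge (a,b) lies in no bag, so the decomposition is invalid.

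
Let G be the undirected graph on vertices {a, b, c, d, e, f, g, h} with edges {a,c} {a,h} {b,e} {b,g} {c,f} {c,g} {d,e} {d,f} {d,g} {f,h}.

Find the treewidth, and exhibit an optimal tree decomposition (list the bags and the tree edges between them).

Each bag holds 3 vertices, so the decomposition has width 2, which upper-bounds the treewidth. Since b–e–d–g–b is a cycle in G, G is not acyclic. Forests are exactly the graphs of treewidth ≤ 1, so tw(G) ≥ 2. The upper and lower bounds meet at 2, so that is the treewidth.

Treewidth 2.
One such decomposition:
Bags: B1 = {b, e, g}  B2 = {d, e, g}  B3 = {c, d, g}  B4 = {c, d, f}  B5 = {a, c, f}  B6 = {a, f, h}
Tree: B1–B2, B2–B3, B3–B4, B4–B5, B5–B6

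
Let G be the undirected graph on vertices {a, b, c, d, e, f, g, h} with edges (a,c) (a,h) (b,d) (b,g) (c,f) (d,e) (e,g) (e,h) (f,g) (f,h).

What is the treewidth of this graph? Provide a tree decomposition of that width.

Treewidth 2.
Bags: B1 = {b, d, e}  B2 = {b, e, g}  B3 = {e, g, h}  B4 = {f, g, h}  B5 = {a, f, h}  B6 = {a, c, f}
Tree: B1–B2, B2–B3, B3–B4, B4–B5, B5–B6

Every bag has size at most 3, so the width is 3 − 1 = 2 and tw(G) ≤ 2. Since d–b–g–e–d is a cycle in G, G is not acyclic. Forests are exactly the graphs of treewidth ≤ 1, so tw(G) ≥ 2. Therefore the treewidth is 2.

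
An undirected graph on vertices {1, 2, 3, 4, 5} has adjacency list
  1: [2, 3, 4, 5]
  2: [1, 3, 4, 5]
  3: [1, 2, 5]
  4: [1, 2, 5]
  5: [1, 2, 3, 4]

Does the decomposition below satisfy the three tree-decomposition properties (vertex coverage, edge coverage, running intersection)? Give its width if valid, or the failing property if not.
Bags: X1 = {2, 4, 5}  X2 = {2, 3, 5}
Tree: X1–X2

No — vertex 1 appears in no bag.

A tree decomposition must satisfy three properties: every vertex lies in some bag; for every edge, both endpoints lie together in some bag; and for every vertex, the bags containing it form a connected subtree. Here vertex 1 appears in no bag, so the decomposition is invalid.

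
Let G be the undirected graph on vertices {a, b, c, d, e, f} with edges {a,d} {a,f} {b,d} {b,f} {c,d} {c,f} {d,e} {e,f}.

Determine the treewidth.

2

A width-2 tree decomposition is:
Bags: B1 = {a, d, f}  B2 = {b, d, f}  B3 = {c, d, f}  B4 = {d, e, f}
Tree: B1–B2, B2–B3, B3–B4
The largest bag has 3 vertices, giving width 2; this decomposition certifies tw(G) ≤ 2. The edges a–f–b–d–a form a cycle, so G is not a tree and its treewidth is at least 2. Hence tw(G) = 2 exactly.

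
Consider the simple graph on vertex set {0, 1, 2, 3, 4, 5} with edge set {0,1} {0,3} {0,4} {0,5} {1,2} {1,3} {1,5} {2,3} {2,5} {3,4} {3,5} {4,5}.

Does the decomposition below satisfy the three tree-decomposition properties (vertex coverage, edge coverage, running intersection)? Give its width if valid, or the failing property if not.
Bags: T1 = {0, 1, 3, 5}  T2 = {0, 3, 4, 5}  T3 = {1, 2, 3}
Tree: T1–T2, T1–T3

No — edge (5,2) lies in no bag.

A tree decomposition must satisfy three properties: every vertex lies in some bag; for every edge, both endpoints lie together in some bag; and for every vertex, the bags containing it form a connected subtree. Here edge (5,2) lies in no bag, so the decomposition is invalid.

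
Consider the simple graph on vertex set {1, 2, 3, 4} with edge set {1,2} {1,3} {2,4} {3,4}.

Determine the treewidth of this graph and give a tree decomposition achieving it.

Treewidth 2.
Bags: B1 = {1, 2, 4}  B2 = {1, 3, 4}
Tree: B1–B2

Each bag holds 3 vertices, so the decomposition has width 2, which upper-bounds the treewidth. For the lower bound, G contains the cycle 1–2–4–3–1, so G is not a forest; only forests have treewidth ≤ 1, hence tw(G) ≥ 2. The upper and lower bounds meet at 2, so that is the treewidth.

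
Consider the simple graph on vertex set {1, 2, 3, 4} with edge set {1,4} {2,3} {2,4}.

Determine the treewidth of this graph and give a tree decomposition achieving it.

The largest bag has 2 vertices, giving width 1; this decomposition certifies tw(G) ≤ 1. Any graph with an edge has treewidth ≥ 1, and G has the edge 1–4. Combining the bounds, tw(G) = 1.

Treewidth 1.
Bags: B1 = {1, 4}  B2 = {2, 4}  B3 = {2, 3}
Tree: B1–B2, B2–B3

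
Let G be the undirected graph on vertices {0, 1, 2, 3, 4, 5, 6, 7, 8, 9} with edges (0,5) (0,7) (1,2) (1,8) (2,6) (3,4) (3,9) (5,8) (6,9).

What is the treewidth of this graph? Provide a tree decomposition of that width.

The largest bag has 2 vertices, giving width 1; this decomposition certifies tw(G) ≤ 1. Since G has at least one edge (e.g. 7–0), it is not an edgeless graph, so tw(G) ≥ 1. The upper and lower bounds meet at 1, so that is the treewidth.

Treewidth 1.
One optimal decomposition is:
Bags: B1 = {0, 7}  B2 = {0, 5}  B3 = {5, 8}  B4 = {1, 8}  B5 = {1, 2}  B6 = {2, 6}  B7 = {6, 9}  B8 = {3, 9}  B9 = {3, 4}
Tree: B1–B2, B2–B3, B3–B4, B4–B5, B5–B6, B6–B7, B7–B8, B8–B9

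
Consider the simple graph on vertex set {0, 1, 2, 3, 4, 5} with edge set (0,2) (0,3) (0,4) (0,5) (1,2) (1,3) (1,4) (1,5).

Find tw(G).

2

A width-2 tree decomposition is:
Bags: B1 = {0, 1, 5}  B2 = {0, 1, 4}  B3 = {0, 1, 2}  B4 = {0, 1, 3}
Tree: B1–B2, B2–B3, B3–B4
Every bag has size at most 3, so the width is 3 − 1 = 2 and tw(G) ≤ 2. Since 0–5–1–4–0 is a cycle in G, G is not acyclic. Forests are exactly the graphs of treewidth ≤ 1, so tw(G) ≥ 2. Combining the bounds, tw(G) = 2.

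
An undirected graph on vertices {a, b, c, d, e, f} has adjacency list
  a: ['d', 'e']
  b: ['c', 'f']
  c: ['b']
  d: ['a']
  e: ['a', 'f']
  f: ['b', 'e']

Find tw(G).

1

A width-1 tree decomposition is:
Bags: B1 = {b, c}  B2 = {b, f}  B3 = {e, f}  B4 = {a, e}  B5 = {a, d}
Tree: B1–B2, B2–B3, B3–B4, B4–B5
Each bag holds 2 vertices, so the decomposition has width 1, which upper-bounds the treewidth. Since G has at least one edge (e.g. c–b), it is not an edgeless graph, so tw(G) ≥ 1. Combining the bounds, tw(G) = 1.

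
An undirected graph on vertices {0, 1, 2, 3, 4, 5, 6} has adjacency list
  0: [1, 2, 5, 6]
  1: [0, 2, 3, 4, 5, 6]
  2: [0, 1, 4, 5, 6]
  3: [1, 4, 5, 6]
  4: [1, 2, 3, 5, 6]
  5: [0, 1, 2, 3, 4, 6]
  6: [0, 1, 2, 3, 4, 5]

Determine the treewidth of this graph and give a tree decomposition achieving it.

Each bag holds 5 vertices, so the decomposition has width 4, which upper-bounds the treewidth. For the lower bound, the 5 vertices {0, 1, 2, 5, 6} are pairwise adjacent, and any tree decomposition puts a clique entirely inside one bag — forcing width ≥ 4. Combining the bounds, tw(G) = 4.

Treewidth 4.
One optimal decomposition is:
Bags: B1 = {1, 2, 4, 5, 6}  B2 = {0, 1, 2, 5, 6}  B3 = {1, 3, 4, 5, 6}
Tree: B1–B2, B1–B3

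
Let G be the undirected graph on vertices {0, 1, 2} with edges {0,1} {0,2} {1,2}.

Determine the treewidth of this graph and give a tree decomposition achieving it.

With just one bag of size 3, the width is 3 − 1 = 2, so tw(G) ≤ 2. For the lower bound, the 3 vertices {0, 1, 2} are pairwise adjacent, and any tree decomposition puts a clique entirely inside one bag — forcing width ≥ 2. Combining the bounds, tw(G) = 2.

Treewidth 2.
One such decomposition:
Bags: B1 = {0, 1, 2}
Tree: (single bag)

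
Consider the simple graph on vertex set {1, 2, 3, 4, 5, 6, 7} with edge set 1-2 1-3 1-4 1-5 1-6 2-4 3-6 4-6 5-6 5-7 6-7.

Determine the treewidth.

2

A width-2 tree decomposition is:
Bags: B1 = {1, 5, 6}  B2 = {5, 6, 7}  B3 = {1, 4, 6}  B4 = {1, 3, 6}  B5 = {1, 2, 4}
Tree: B1–B2, B1–B3, B3–B4, B3–B5
Each bag holds 3 vertices, so the decomposition has width 2, which upper-bounds the treewidth. For the lower bound, the 3 vertices {1, 2, 4} are pairwise adjacent, and any tree decomposition puts a clique entirely inside one bag — forcing width ≥ 2. Hence tw(G) = 2 exactly.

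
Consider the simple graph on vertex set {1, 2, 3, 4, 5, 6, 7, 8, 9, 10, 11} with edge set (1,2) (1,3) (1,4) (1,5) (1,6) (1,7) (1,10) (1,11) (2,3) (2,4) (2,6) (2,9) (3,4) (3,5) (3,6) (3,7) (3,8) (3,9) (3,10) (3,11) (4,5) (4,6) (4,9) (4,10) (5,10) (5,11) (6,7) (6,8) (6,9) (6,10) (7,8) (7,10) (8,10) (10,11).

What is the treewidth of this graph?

A width-4 tree decomposition is:
Bags: B1 = {1, 3, 4, 6, 10}  B2 = {1, 3, 6, 7, 10}  B3 = {3, 6, 7, 8, 10}  B4 = {1, 3, 4, 5, 10}  B5 = {1, 2, 3, 4, 6}  B6 = {2, 3, 4, 6, 9}  B7 = {1, 3, 5, 10, 11}
Tree: B1–B2, B2–B3, B1–B4, B1–B5, B5–B6, B4–B7
Each bag holds 5 vertices, so the decomposition has width 4, which upper-bounds the treewidth. Conversely, {3, 6, 7, 8, 10} is a clique of size 5, and the vertices of any clique must share a bag in every tree decomposition; so some bag has ≥ 5 vertices and tw(G) ≥ 4. Combining the bounds, tw(G) = 4.

4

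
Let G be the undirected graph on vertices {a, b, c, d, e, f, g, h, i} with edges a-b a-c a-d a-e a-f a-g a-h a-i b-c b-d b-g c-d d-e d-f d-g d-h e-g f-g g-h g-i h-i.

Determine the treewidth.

A width-3 tree decomposition is:
Bags: B1 = {a, d, g, h}  B2 = {a, b, d, g}  B3 = {a, b, c, d}  B4 = {a, g, h, i}  B5 = {a, d, f, g}  B6 = {a, d, e, g}
Tree: B1–B2, B2–B3, B1–B4, B2–B5, B2–B6
Every bag has size at most 4, so the width is 4 − 1 = 3 and tw(G) ≤ 3. On the other hand G contains the 4-clique {a, d, e, g}. A clique must lie in a single bag of any decomposition, so no decomposition can have width below 3. Hence tw(G) = 3 exactly.

3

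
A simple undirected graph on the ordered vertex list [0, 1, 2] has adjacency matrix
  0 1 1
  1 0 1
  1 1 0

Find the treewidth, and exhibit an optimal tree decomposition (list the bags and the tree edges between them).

Treewidth 2.
One such decomposition:
Bags: B1 = {0, 1, 2}
Tree: (single bag)

A single bag containing all 3 vertices is trivially a valid decomposition of width 2. On the other hand G contains the 3-clique {0, 1, 2}. A clique must lie in a single bag of any decomposition, so no decomposition can have width below 2. The upper and lower bounds meet at 2, so that is the treewidth.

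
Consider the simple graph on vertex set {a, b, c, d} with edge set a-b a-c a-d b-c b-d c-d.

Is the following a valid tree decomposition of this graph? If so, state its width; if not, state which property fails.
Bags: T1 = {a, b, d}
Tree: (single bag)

No — vertex c appears in no bag.

A tree decomposition must satisfy three properties: every vertex lies in some bag; for every edge, both endpoints lie together in some bag; and for every vertex, the bags containing it form a connected subtree. Here vertex c appears in no bag, so the decomposition is invalid.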